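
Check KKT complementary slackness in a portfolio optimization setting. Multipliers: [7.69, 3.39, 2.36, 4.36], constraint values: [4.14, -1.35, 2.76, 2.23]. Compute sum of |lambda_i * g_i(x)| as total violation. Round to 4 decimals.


KKT complementary slackness check:
lambda_1 * g_1 = 7.69 * 4.14 = 31.8366
lambda_2 * g_2 = 3.39 * -1.35 = -4.5765
lambda_3 * g_3 = 2.36 * 2.76 = 6.5136
lambda_4 * g_4 = 4.36 * 2.23 = 9.7228
Total violation = 31.8366 + 4.5765 + 6.5136 + 9.7228 = 52.6495


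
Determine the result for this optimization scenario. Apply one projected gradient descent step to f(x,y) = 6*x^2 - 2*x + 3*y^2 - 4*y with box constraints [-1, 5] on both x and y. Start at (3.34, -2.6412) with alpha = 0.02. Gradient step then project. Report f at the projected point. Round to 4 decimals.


Step 1: Compute gradient at (3.34, -2.6412).
grad_x = 2*6*3.34 - 2 = 38.08
grad_y = 2*3*-2.6412 - 4 = -19.8472
Step 2: Gradient step.
x_raw = 3.34 - 0.02*38.08 = 2.5784
y_raw = -2.6412 - 0.02*-19.8472 = -2.2443
Step 3: Project onto [-1, 5].
x_proj = clip(2.5784) = 2.5784
y_proj = clip(-2.2443) = -1.0
Step 4: Evaluate f.
f(2.5784, -1.0) = 41.7321


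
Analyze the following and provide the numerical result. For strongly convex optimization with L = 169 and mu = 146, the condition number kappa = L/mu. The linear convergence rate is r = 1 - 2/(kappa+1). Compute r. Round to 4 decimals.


Step 1: Compute the condition number.
kappa = L/mu = 169/146 = 1.1575
Step 2: Compute the convergence rate.
r = 1 - 2/(kappa + 1) = 1 - 2*mu/(L + mu) = (L - mu)/(L + mu) = 23/315 = 0.073


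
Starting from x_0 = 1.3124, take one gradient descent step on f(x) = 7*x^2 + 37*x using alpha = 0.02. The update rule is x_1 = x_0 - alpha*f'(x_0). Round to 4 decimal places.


We compute the gradient at x_0 and apply the update.
f'(x) = 14*x + 37
f'(1.3124) = 14*1.3124 + 37 = 55.3736
x_1 = 1.3124 - 0.02*55.3736 = 0.2049


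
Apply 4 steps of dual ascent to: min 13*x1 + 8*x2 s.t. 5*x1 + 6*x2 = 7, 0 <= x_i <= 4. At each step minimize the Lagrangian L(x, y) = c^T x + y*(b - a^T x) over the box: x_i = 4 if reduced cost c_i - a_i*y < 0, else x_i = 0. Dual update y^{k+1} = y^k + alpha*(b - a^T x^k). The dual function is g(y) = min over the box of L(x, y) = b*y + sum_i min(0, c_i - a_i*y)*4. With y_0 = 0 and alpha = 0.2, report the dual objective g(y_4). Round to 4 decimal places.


Dual ascent for LP: min 13*x1 + 8*x2, 5*x1 + 6*x2 = 7, 0 <= x_i <= 4
Step 1: y^k = 0.0, reduced costs: (13.0, 8.0)
  x^k = (0.0, 0.0), subgradient = b - a^T x = 7.0
  y^{k+1} = 0.0 + 0.2*7.0 = 1.4
Step 2: y^k = 1.4, reduced costs: (6.0, -0.4)
  x^k = (0.0, 4.0), subgradient = b - a^T x = -17.0
  y^{k+1} = 1.4 + 0.2*-17.0 = -2.0
Step 3: y^k = -2.0, reduced costs: (23.0, 20.0)
  x^k = (0.0, 0.0), subgradient = b - a^T x = 7.0
  y^{k+1} = -2.0 + 0.2*7.0 = -0.6
Step 4: y^k = -0.6, reduced costs: (16.0, 11.6)
  x^k = (0.0, 0.0), subgradient = b - a^T x = 7.0
  y^{k+1} = -0.6 + 0.2*7.0 = 0.8
Dual objective at y_4 = 0.8: reduced costs (9.0, 3.2), box minimizer x = (0.0, 0.0)
g(y_4) = b*y + (c1 - a1*y)*x1 + (c2 - a2*y)*x2 = 7*0.8 + 9.0*0.0 + 3.2*0.0 = 5.6 + 0.0 + 0.0 = 5.6


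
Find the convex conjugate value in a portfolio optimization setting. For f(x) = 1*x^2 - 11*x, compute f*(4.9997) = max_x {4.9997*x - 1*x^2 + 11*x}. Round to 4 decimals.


f*(y) = sup_x {y*x - a*x^2 - b*x} = sup_x {(y-b)*x - a*x^2}
FOC: (y - b) - 2a*x = 0 => x* = (y - b)/(2a)
x* = (4.9997 + 11)/(2*1) = 7.9999
f*(4.9997) = (y-b)^2/(4a) = (4.9997 + 11)^2/(4*1)
= 255.9904/4 = 63.9976


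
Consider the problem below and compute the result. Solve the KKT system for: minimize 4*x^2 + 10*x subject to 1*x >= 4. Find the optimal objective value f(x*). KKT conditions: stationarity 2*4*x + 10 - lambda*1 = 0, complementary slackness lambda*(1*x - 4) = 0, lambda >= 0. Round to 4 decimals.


Step 1: Try lambda = 0 (constraint inactive).
x_unc = -10/(2*4) = -1.25
Check: 1*-1.25 = -1.25 < 4 -- violated!
Step 2: Constraint must be active: 1*x = 4
x* = 4/1 = 4.0
lambda = (2*4*4.0 + 10)/1 = 42.0
Step 3: Compute optimal value.
f(x*) = 4*4.0^2 + 10*4.0 = 104.0


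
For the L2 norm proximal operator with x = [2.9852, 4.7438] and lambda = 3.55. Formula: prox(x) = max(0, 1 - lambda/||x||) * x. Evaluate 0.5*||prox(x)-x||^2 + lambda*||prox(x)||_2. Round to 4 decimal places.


Step 1: Compute ||x||.
||x|| = 5.6049
Step 2: Compute scaling factor.
scale = max(0, 1 - 3.55/5.6049) = 0.3666
Step 3: prox(x) = [1.0945, 1.7392]
||prox(x)|| = 2.0549
Step 4: Proximal objective.
0.5*||prox-x||^2 = 6.3013
lambda*||prox|| = 7.2949
Total = 13.5962


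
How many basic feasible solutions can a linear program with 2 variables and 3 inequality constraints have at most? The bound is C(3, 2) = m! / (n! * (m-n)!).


Each vertex corresponds to some choice of n active constraints out of m, so the number of vertices is at most C(m, n) = m! / (n!(m-n)!).
m = 3, n = 2
Numerator: 3 * 2
Denominator: 2! = 2
C(3, 2) = 3


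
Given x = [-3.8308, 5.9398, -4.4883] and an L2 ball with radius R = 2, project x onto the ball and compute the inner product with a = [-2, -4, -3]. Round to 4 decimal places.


Step 1: Compute ||x|| (intermediates to 6 decimals).
||x|| = sqrt((-3.8308)^2 + 5.9398^2 + (-4.4883)^2) = 8.372639
Step 2: Project.
Since ||x|| > R, scale = R/||x|| = 2/8.372639 = 0.238873, proj(x) = scale * x
proj(x) = [-0.915075, 1.418858, -1.072134]
Step 3: Dot product.
a^T * proj(x) = -2*(-0.915075) - 4*1.418858 - 3*(-1.072134) = -0.6289


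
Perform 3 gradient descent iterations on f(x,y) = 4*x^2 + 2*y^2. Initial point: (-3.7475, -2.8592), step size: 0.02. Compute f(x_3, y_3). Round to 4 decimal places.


Gradient descent on f(x,y) = 4*x^2 + 2*y^2.
Starting point: (-3.7475, -2.8592), alpha = 0.02
Step 1: grad_x = 2*4*-3.7475 = -29.98, grad_y = 2*2*-2.8592 = -11.4368
  x_1 = -3.7475 - 0.02*-29.98 = -3.1479
  y_1 = -2.8592 - 0.02*-11.4368 = -2.6305
Step 2: grad_x = 2*4*-3.1479 = -25.1832, grad_y = 2*2*-2.6305 = -10.5219
  x_2 = -3.1479 - 0.02*-25.1832 = -2.6442
  y_2 = -2.6305 - 0.02*-10.5219 = -2.42
Step 3: grad_x = 2*4*-2.6442 = -21.1539, grad_y = 2*2*-2.42 = -9.6801
  x_3 = -2.6442 - 0.02*-21.1539 = -2.2212
  y_3 = -2.42 - 0.02*-9.6801 = -2.2264
f(-2.2212, -2.2264) = 4*(-2.2212)^2 + 2*(-2.2264)^2 = 29.6481


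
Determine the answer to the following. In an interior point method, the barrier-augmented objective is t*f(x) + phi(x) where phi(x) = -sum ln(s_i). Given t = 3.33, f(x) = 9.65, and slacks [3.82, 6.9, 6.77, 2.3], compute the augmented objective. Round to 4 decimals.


Step 1: Compute log-barrier.
ln values: [1.3403, 1.9315, 1.9125, 0.8329]
phi = -(1.3403 + 1.9315 + 1.9125 + 0.8329) = -6.0172
Step 2: Compute augmented objective.
t*f(x) = 3.33*9.65 = 32.1345
Total = 32.1345 - 6.0172 = 26.1173


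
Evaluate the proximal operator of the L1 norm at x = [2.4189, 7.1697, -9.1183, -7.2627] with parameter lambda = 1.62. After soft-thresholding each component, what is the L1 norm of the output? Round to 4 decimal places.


Soft-thresholding with lambda = 1.62:
prox(2.4189) = sign(2.4189)*max(|2.4189| - 1.62, 0) = 0.7989
prox(7.1697) = sign(7.1697)*max(|7.1697| - 1.62, 0) = 5.5497
prox(-9.1183) = sign(-9.1183)*max(|-9.1183| - 1.62, 0) = -7.4983
prox(-7.2627) = sign(-7.2627)*max(|-7.2627| - 1.62, 0) = -5.6427
prox(x) = [0.7989, 5.5497, -7.4983, -5.6427]
||prox(x)||_1 = 0.7989 + 5.5497 + 7.4983 + 5.6427 = 19.4896


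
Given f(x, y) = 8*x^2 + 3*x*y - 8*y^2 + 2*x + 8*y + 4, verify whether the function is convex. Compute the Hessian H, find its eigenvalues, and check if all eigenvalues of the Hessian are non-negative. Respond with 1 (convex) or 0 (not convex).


The Hessian of f(x,y) = 8*x^2 + 3*x*y - 8*y^2 + 2*x + 8*y + 4 is:
H = [[16, 3], [3, -16]]
Trace = 16 - 16 = 0
Determinant = 16*-16 - (3)^2 = -265
Discriminant = (0)^2 - 4*-265 = 1060.0
Eigenvalues: lambda_1 = -16.2788, lambda_2 = 16.2788
The function is not convex.

0


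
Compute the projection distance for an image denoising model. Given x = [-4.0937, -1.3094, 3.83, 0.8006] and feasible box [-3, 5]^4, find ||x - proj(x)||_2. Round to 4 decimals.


Project each component onto [-3, 5].
clip(-4.0937) = -3.0, clip(-1.3094) = -1.3094, clip(3.83) = 3.83, clip(0.8006) = 0.8006
Projection = [-3.0, -1.3094, 3.83, 0.8006]
Squared diffs: [1.1962, 0.0, 0.0, 0.0]
Distance = sqrt(1.1962) = 1.0937


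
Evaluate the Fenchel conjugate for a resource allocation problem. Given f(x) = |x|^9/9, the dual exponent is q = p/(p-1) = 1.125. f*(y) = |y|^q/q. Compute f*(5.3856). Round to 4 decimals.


The conjugate exponent q satisfies 1/p + 1/q = 1.
p = 9, so q = 9/(9 - 1) = 1.125
|y|^q = 5.3856^1.125 = 6.6472
f*(5.3856) = 6.6472 / 1.125 = 5.9086


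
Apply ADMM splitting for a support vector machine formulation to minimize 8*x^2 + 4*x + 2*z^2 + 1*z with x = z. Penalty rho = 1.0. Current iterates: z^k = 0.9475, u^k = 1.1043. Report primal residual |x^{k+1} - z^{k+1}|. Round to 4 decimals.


ADMM iteration with rho = 1.0, z^k = 0.9475, u^k = 1.1043
Step 1: x-update.
Minimize 8*x^2 + 4*x + (1.0/2)*(x - 0.9475 + 1.1043)^2
FOC: (2*8 + 1.0)*x = -4 + 1.0*(0.9475 - 1.1043)
x^{k+1} = -0.2445
Step 2: z-update.
Minimize 2*z^2 + 1*z + (1.0/2)*(-0.2445 - z + 1.1043)^2
FOC: (2*2 + 1.0)*z = -1 + 1.0*(-0.2445 + 1.1043)
z^{k+1} = -0.028
Step 3: u-update.
u^{k+1} = 1.1043 - 0.2445 + 0.028 = 0.8878
Step 4: Primal residual = |-0.2445 + 0.028| = 0.2165


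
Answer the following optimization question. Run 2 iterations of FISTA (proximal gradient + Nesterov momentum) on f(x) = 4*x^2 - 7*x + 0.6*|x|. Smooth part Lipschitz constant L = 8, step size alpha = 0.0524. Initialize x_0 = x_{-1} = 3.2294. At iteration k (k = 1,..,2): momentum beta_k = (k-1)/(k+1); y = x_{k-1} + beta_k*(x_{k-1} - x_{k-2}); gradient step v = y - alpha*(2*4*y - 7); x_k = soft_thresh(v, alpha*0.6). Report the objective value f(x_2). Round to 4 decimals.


FISTA on f(x) = 4*x^2 - 7*x + 0.6*|x|
L = 8, alpha = 0.0524
Iteration 1: beta = 0.0, y = 3.2294 + 0.0*(3.2294 - 3.2294) = 3.2294
  grad(y) = 18.8352, v = y - alpha*grad = 2.2424
  prox(v) = soft_thresh(2.2424, 0.0314) = 2.211
Iteration 2: beta = 0.3333, y = 2.211 + 0.3333*(2.211 - 3.2294) = 1.8715
  grad(y) = 7.9722, v = y - alpha*grad = 1.4538
  prox(v) = soft_thresh(1.4538, 0.0314) = 1.4223
f(x_2) = 4*1.4223^2 - 7*1.4223 + 0.6*|1.4223| = -1.0108


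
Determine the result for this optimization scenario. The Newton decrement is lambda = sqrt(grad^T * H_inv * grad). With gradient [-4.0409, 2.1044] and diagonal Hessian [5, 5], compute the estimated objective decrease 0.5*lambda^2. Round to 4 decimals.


Step 1: H is diagonal, so H^(-1) * g = [-0.8082, 0.4209].
Step 2: g^T H^(-1) g = sum_i g_i^2 / H_ii
  = (-4.0409)^2/5 + (2.1044)^2/5
  = 3.2658 + 0.8857 = 4.1515
Step 3: Objective decrease = 0.5 * g^T H^(-1) g = 2.0757


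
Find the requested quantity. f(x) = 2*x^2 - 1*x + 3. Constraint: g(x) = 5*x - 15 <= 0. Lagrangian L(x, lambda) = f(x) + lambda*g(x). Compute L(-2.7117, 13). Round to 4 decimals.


Step 1: Evaluate f(x).
f(-2.7117) = 2*(-2.7117)^2 - 1*(-2.7117) + 3 = 20.4183
Step 2: Evaluate g(x).
g(-2.7117) = 5*-2.7117 - 15 = -28.5585
Step 3: Compute Lagrangian.
L = 20.4183 + 13*-28.5585 = -350.8422


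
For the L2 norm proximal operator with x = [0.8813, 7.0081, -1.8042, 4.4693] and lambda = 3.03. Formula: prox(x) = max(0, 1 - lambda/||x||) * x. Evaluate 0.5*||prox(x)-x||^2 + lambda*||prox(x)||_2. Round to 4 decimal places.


Step 1: Compute ||x||.
||x|| = 8.551
Step 2: Compute scaling factor.
scale = max(0, 1 - 3.03/8.551) = 0.6457
Step 3: prox(x) = [0.569, 4.5248, -1.1649, 2.8856]
||prox(x)|| = 5.521
Step 4: Proximal objective.
0.5*||prox-x||^2 = 4.5905
lambda*||prox|| = 16.7286
Total = 21.3191


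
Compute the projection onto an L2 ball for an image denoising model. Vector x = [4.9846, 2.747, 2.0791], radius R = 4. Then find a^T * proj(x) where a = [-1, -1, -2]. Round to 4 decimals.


Step 1: Compute ||x|| (intermediates to 6 decimals).
||x|| = sqrt(4.9846^2 + 2.747^2 + 2.0791^2) = 6.059282
Step 2: Project.
Since ||x|| > R, scale = R/||x|| = 4/6.059282 = 0.660144, proj(x) = scale * x
proj(x) = [3.290554, 1.813416, 1.372505]
Step 3: Dot product.
a^T * proj(x) = -1*3.290554 - 1*1.813416 - 2*1.372505 = -7.849


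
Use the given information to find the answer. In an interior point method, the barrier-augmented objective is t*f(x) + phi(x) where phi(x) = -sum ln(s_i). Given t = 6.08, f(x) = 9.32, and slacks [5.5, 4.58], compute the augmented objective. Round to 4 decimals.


Step 1: Compute log-barrier.
ln values: [1.7047, 1.5217]
phi = -(1.7047 + 1.5217) = -3.2264
Step 2: Compute augmented objective.
t*f(x) = 6.08*9.32 = 56.6656
Total = 56.6656 - 3.2264 = 53.4392


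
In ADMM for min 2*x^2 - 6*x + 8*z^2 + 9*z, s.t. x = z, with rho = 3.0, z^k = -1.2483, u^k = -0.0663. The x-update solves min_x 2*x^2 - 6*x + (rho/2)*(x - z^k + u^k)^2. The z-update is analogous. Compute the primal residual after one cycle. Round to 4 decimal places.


ADMM iteration with rho = 3.0, z^k = -1.2483, u^k = -0.0663
Step 1: x-update.
Minimize 2*x^2 - 6*x + (3.0/2)*(x + 1.2483 - 0.0663)^2
FOC: (2*2 + 3.0)*x = 6 + 3.0*(-1.2483 + 0.0663)
x^{k+1} = 0.3506
Step 2: z-update.
Minimize 8*z^2 + 9*z + (3.0/2)*(0.3506 - z - 0.0663)^2
FOC: (2*8 + 3.0)*z = -9 + 3.0*(0.3506 - 0.0663)
z^{k+1} = -0.4288
Step 3: u-update.
u^{k+1} = -0.0663 + 0.3506 + 0.4288 = 0.7131
Step 4: Primal residual = |0.3506 + 0.4288| = 0.7794


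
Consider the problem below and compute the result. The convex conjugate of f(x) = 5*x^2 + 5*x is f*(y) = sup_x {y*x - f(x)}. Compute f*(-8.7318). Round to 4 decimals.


f*(y) = sup_x {y*x - a*x^2 - b*x} = sup_x {(y-b)*x - a*x^2}
FOC: (y - b) - 2a*x = 0 => x* = (y - b)/(2a)
x* = (-8.7318 - 5)/(2*5) = -1.3732
f*(-8.7318) = (y-b)^2/(4a) = (-8.7318 - 5)^2/(4*5)
= 188.5623/20 = 9.4281


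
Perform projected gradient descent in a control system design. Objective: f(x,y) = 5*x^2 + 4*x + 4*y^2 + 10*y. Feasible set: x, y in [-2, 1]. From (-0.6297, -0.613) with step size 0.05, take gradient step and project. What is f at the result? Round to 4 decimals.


Step 1: Compute gradient at (-0.6297, -0.613).
grad_x = 2*5*-0.6297 + 4 = -2.297
grad_y = 2*4*-0.613 + 10 = 5.096
Step 2: Gradient step.
x_raw = -0.6297 - 0.05*-2.297 = -0.5149
y_raw = -0.613 - 0.05*5.096 = -0.8678
Step 3: Project onto [-2, 1].
x_proj = clip(-0.5149) = -0.5149
y_proj = clip(-0.8678) = -0.8678
Step 4: Evaluate f.
f(-0.5149, -0.8678) = -6.3997


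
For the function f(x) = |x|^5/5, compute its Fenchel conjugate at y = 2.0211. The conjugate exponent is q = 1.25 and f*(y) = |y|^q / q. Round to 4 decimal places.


The conjugate exponent q satisfies 1/p + 1/q = 1.
p = 5, so q = 5/(5 - 1) = 1.25
|y|^q = 2.0211^1.25 = 2.4098
f*(2.0211) = 2.4098 / 1.25 = 1.9279


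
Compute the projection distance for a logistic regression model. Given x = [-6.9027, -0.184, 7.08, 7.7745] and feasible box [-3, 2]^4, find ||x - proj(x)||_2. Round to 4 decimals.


Project each component onto [-3, 2].
clip(-6.9027) = -3.0, clip(-0.184) = -0.184, clip(7.08) = 2.0, clip(7.7745) = 2.0
Projection = [-3.0, -0.184, 2.0, 2.0]
Squared diffs: [15.2311, 0.0, 25.8064, 33.3449]
Distance = sqrt(74.3824) = 8.6245


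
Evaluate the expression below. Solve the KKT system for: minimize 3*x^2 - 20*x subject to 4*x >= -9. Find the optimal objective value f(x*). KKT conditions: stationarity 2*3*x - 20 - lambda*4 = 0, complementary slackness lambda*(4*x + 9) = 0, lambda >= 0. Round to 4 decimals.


Step 1: Try lambda = 0 (constraint inactive).
Stationarity: 2*3*x - 20 = 0
x* = 20/(2*3) = 10/3 = 3.3333 (rounded; the exact value 10/3 is used below)
Check constraint: 4*3.3333 = 13.3332 >= -9 -- satisfied.
Step 2: Compute optimal value.
f(x*) = 3*(10/3)^2 - 20*(10/3) = -33.3333


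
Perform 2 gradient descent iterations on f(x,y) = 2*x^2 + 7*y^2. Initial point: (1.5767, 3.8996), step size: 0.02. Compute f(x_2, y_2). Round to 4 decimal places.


Gradient descent on f(x,y) = 2*x^2 + 7*y^2.
Starting point: (1.5767, 3.8996), alpha = 0.02
Step 1: grad_x = 2*2*1.5767 = 6.3068, grad_y = 2*7*3.8996 = 54.5944
  x_1 = 1.5767 - 0.02*6.3068 = 1.4506
  y_1 = 3.8996 - 0.02*54.5944 = 2.8077
Step 2: grad_x = 2*2*1.4506 = 5.8023, grad_y = 2*7*2.8077 = 39.308
  x_2 = 1.4506 - 0.02*5.8023 = 1.3345
  y_2 = 2.8077 - 0.02*39.308 = 2.0216
f(1.3345, 2.0216) = 2*1.3345^2 + 7*2.0216^2 = 32.1686


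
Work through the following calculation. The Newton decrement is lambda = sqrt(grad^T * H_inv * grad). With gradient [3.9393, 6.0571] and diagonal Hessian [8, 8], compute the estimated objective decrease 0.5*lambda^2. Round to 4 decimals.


Step 1: H is diagonal, so H^(-1) * g = [0.4924, 0.7571].
Step 2: g^T H^(-1) g = sum_i g_i^2 / H_ii
  = (3.9393)^2/8 + (6.0571)^2/8
  = 1.9398 + 4.5861 = 6.5258
Step 3: Objective decrease = 0.5 * g^T H^(-1) g = 3.2629


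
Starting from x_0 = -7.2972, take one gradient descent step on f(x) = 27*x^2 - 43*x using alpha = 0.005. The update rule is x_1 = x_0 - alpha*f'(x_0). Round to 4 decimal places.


We compute the gradient at x_0 and apply the update.
f'(x) = 54*x - 43
f'(-7.2972) = 54*-7.2972 - 43 = -437.0488
x_1 = -7.2972 - 0.005*-437.0488 = -5.112


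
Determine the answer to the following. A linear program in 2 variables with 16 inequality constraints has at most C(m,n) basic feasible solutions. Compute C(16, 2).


Each vertex corresponds to some choice of n active constraints out of m, so the number of vertices is at most C(m, n) = m! / (n!(m-n)!).
m = 16, n = 2
Numerator: 16 * 15
Denominator: 2! = 2
C(16, 2) = 120


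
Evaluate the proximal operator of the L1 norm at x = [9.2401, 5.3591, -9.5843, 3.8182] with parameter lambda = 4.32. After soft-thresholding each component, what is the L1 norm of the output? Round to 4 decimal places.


Soft-thresholding with lambda = 4.32:
prox(9.2401) = sign(9.2401)*max(|9.2401| - 4.32, 0) = 4.9201
prox(5.3591) = sign(5.3591)*max(|5.3591| - 4.32, 0) = 1.0391
prox(-9.5843) = sign(-9.5843)*max(|-9.5843| - 4.32, 0) = -5.2643
prox(3.8182) = sign(3.8182)*max(|3.8182| - 4.32, 0) = 0.0
prox(x) = [4.9201, 1.0391, -5.2643, 0.0]
||prox(x)||_1 = 4.9201 + 1.0391 + 5.2643 + 0.0 = 11.2235


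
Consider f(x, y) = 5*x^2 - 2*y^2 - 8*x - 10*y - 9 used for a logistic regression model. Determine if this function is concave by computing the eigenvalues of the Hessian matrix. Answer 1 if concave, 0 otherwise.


The Hessian of f(x,y) = 5*x^2 - 2*y^2 - 8*x - 10*y - 9 is:
H = [[10, 0], [0, -4]]
Trace = 10 - 4 = 6
Determinant = 10*-4 - (0)^2 = -40
Discriminant = (6)^2 - 4*-40 = 196.0
Eigenvalues: lambda_1 = -4.0, lambda_2 = 10.0
The function is not concave.

0


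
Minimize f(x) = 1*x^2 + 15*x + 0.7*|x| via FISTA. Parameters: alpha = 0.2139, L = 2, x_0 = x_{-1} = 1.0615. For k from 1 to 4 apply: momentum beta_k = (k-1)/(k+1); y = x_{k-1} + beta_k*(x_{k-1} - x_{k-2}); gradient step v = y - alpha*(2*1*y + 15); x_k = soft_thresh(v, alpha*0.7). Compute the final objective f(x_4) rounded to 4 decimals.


FISTA on f(x) = 1*x^2 + 15*x + 0.7*|x|
L = 2, alpha = 0.2139
Iteration 1: beta = 0.0, y = 1.0615 + 0.0*(1.0615 - 1.0615) = 1.0615
  grad(y) = 17.123, v = y - alpha*grad = -2.6011
  prox(v) = soft_thresh(-2.6011, 0.1497) = -2.4514
Iteration 2: beta = 0.3333, y = -2.4514 + 0.3333*(-2.4514 - 1.0615) = -3.6223
  grad(y) = 7.7553, v = y - alpha*grad = -5.2812
  prox(v) = soft_thresh(-5.2812, 0.1497) = -5.1315
Iteration 3: beta = 0.5, y = -5.1315 + 0.5*(-5.1315 + 2.4514) = -6.4715
  grad(y) = 2.057, v = y - alpha*grad = -6.9115
  prox(v) = soft_thresh(-6.9115, 0.1497) = -6.7618
Iteration 4: beta = 0.6, y = -6.7618 + 0.6*(-6.7618 + 5.1315) = -7.74
  grad(y) = -0.4799, v = y - alpha*grad = -7.6373
  prox(v) = soft_thresh(-7.6373, 0.1497) = -7.4876
f(x_4) = 1*(-7.4876)^2 + 15*(-7.4876) + 0.7*|-7.4876| = -51.0085


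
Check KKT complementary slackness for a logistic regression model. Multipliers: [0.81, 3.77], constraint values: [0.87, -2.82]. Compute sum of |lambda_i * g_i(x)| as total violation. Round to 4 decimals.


KKT complementary slackness check:
lambda_1 * g_1 = 0.81 * 0.87 = 0.7047
lambda_2 * g_2 = 3.77 * -2.82 = -10.6314
Total violation = 0.7047 + 10.6314 = 11.3361


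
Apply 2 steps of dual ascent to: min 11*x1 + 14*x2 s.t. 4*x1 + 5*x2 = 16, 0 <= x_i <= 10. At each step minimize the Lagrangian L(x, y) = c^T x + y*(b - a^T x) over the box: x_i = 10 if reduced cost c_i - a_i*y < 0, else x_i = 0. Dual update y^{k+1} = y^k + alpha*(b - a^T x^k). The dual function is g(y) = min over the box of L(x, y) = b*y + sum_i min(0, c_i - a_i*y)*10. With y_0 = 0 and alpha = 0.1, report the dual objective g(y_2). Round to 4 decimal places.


Dual ascent for LP: min 11*x1 + 14*x2, 4*x1 + 5*x2 = 16, 0 <= x_i <= 10
Step 1: y^k = 0.0, reduced costs: (11.0, 14.0)
  x^k = (0.0, 0.0), subgradient = b - a^T x = 16.0
  y^{k+1} = 0.0 + 0.1*16.0 = 1.6
Step 2: y^k = 1.6, reduced costs: (4.6, 6.0)
  x^k = (0.0, 0.0), subgradient = b - a^T x = 16.0
  y^{k+1} = 1.6 + 0.1*16.0 = 3.2
Dual objective at y_2 = 3.2: reduced costs (-1.8, -2.0), box minimizer x = (10.0, 10.0)
g(y_2) = b*y + (c1 - a1*y)*x1 + (c2 - a2*y)*x2 = 16*3.2 + (-1.8)*10.0 + (-2.0)*10.0 = 51.2 - 18.0 - 20.0 = 13.2


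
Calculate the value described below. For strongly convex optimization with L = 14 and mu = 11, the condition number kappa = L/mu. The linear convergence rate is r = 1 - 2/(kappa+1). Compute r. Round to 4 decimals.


Step 1: Compute the condition number.
kappa = L/mu = 14/11 = 1.2727
Step 2: Compute the convergence rate.
r = 1 - 2/(kappa + 1) = 1 - 2*mu/(L + mu) = (L - mu)/(L + mu) = 3/25 = 0.12


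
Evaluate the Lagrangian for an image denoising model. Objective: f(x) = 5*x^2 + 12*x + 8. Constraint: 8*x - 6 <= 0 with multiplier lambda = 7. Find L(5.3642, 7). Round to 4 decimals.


Step 1: Evaluate f(x).
f(5.3642) = 5*5.3642^2 + 12*5.3642 + 8 = 216.2436
Step 2: Evaluate g(x).
g(5.3642) = 8*5.3642 - 6 = 36.9136
Step 3: Compute Lagrangian.
L = 216.2436 + 7*36.9136 = 474.6388


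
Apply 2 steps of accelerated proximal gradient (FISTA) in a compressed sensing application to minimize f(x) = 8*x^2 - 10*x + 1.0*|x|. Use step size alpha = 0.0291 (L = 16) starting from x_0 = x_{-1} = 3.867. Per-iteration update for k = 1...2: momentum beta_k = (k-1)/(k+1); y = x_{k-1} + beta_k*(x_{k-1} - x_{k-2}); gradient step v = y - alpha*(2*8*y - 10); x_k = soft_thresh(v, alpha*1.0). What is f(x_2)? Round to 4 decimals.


FISTA on f(x) = 8*x^2 - 10*x + 1.0*|x|
L = 16, alpha = 0.0291
Iteration 1: beta = 0.0, y = 3.867 + 0.0*(3.867 - 3.867) = 3.867
  grad(y) = 51.872, v = y - alpha*grad = 2.3575
  prox(v) = soft_thresh(2.3575, 0.0291) = 2.3284
Iteration 2: beta = 0.3333, y = 2.3284 + 0.3333*(2.3284 - 3.867) = 1.8156
  grad(y) = 19.0491, v = y - alpha*grad = 1.2612
  prox(v) = soft_thresh(1.2612, 0.0291) = 1.2321
f(x_2) = 8*1.2321^2 - 10*1.2321 + 1.0*|1.2321| = 1.0561


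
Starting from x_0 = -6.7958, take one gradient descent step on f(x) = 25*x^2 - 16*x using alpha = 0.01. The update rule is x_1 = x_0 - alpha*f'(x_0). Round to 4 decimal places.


We compute the gradient at x_0 and apply the update.
f'(x) = 50*x - 16
f'(-6.7958) = 50*-6.7958 - 16 = -355.79
x_1 = -6.7958 - 0.01*-355.79 = -3.2379


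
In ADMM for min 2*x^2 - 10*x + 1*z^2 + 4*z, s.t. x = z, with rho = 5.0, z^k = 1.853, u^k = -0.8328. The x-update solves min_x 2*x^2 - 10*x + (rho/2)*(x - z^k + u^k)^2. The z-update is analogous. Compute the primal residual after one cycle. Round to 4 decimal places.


ADMM iteration with rho = 5.0, z^k = 1.853, u^k = -0.8328
Step 1: x-update.
Minimize 2*x^2 - 10*x + (5.0/2)*(x - 1.853 - 0.8328)^2
FOC: (2*2 + 5.0)*x = 10 + 5.0*(1.853 + 0.8328)
x^{k+1} = 2.6032
Step 2: z-update.
Minimize 1*z^2 + 4*z + (5.0/2)*(2.6032 - z - 0.8328)^2
FOC: (2*1 + 5.0)*z = -4 + 5.0*(2.6032 - 0.8328)
z^{k+1} = 0.6932
Step 3: u-update.
u^{k+1} = -0.8328 + 2.6032 - 0.6932 = 1.0773
Step 4: Primal residual = |2.6032 - 0.6932| = 1.9101


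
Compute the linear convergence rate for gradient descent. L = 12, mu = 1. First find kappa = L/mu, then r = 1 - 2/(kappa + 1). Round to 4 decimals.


Step 1: Compute the condition number.
kappa = L/mu = 12/1 = 12.0
Step 2: Compute the convergence rate.
r = 1 - 2/(kappa + 1) = 1 - 2*mu/(L + mu) = (L - mu)/(L + mu) = 11/13 = 0.8462


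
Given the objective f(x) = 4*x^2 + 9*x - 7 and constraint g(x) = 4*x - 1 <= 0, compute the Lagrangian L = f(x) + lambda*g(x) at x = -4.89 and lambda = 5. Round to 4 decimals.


Step 1: Evaluate f(x).
f(-4.89) = 4*(-4.89)^2 + 9*(-4.89) - 7 = 44.6384
Step 2: Evaluate g(x).
g(-4.89) = 4*-4.89 - 1 = -20.56
Step 3: Compute Lagrangian.
L = 44.6384 + 5*-20.56 = -58.1616


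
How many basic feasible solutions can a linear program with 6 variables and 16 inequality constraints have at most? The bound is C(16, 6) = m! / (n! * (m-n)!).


Each vertex corresponds to some choice of n active constraints out of m, so the number of vertices is at most C(m, n) = m! / (n!(m-n)!).
m = 16, n = 6
Numerator: 16 * 15 * 14 * 13 * 12 * 11
Denominator: 6! = 720
C(16, 6) = 8008


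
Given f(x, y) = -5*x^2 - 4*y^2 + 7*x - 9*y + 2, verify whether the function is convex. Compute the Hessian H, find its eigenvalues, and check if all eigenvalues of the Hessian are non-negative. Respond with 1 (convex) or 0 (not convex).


The Hessian of f(x,y) = -5*x^2 - 4*y^2 + 7*x - 9*y + 2 is:
H = [[-10, 0], [0, -8]]
Trace = -10 - 8 = -18
Determinant = -10*-8 - (0)^2 = 80
Discriminant = (-18)^2 - 4*80 = 4.0
Eigenvalues: lambda_1 = -10.0, lambda_2 = -8.0
The function is not convex.

0


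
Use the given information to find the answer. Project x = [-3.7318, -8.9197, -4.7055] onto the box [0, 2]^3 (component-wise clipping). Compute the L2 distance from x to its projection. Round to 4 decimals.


Project each component onto [0, 2].
clip(-3.7318) = 0.0, clip(-8.9197) = 0.0, clip(-4.7055) = 0.0
Projection = [0.0, 0.0, 0.0]
Squared diffs: [13.9263, 79.561, 22.1417]
Distance = sqrt(115.629) = 10.7531


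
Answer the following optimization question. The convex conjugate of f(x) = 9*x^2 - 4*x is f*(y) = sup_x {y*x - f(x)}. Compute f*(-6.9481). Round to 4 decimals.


f*(y) = sup_x {y*x - a*x^2 - b*x} = sup_x {(y-b)*x - a*x^2}
FOC: (y - b) - 2a*x = 0 => x* = (y - b)/(2a)
x* = (-6.9481 + 4)/(2*9) = -0.1638
f*(-6.9481) = (y-b)^2/(4a) = (-6.9481 + 4)^2/(4*9)
= 8.6913/36 = 0.2414


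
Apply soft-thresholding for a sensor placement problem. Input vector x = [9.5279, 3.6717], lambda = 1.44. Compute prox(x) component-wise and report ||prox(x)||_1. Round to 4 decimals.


Soft-thresholding with lambda = 1.44:
prox(9.5279) = sign(9.5279)*max(|9.5279| - 1.44, 0) = 8.0879
prox(3.6717) = sign(3.6717)*max(|3.6717| - 1.44, 0) = 2.2317
prox(x) = [8.0879, 2.2317]
||prox(x)||_1 = 8.0879 + 2.2317 = 10.3196


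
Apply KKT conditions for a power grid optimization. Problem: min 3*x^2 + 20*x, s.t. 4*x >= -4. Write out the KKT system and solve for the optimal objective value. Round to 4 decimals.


Step 1: Try lambda = 0 (constraint inactive).
x_unc = -20/(2*3) = -3.3333
Check: 4*-3.3333 = -13.3332 < -4 -- violated!
Step 2: Constraint must be active: 4*x = -4
x* = -4/4 = -1.0
lambda = (2*3*(-1.0) + 20)/4 = 3.5
Step 3: Compute optimal value.
f(x*) = 3*(-1.0)^2 + 20*(-1.0) = -17.0


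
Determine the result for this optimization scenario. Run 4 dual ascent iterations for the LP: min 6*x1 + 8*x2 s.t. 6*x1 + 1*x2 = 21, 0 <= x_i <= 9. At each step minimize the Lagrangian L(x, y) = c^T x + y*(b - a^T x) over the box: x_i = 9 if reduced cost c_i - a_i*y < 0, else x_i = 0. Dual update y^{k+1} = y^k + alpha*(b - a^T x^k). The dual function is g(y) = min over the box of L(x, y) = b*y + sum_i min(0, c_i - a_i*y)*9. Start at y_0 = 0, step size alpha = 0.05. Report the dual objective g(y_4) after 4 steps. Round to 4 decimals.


Dual ascent for LP: min 6*x1 + 8*x2, 6*x1 + 1*x2 = 21, 0 <= x_i <= 9
Step 1: y^k = 0.0, reduced costs: (6.0, 8.0)
  x^k = (0.0, 0.0), subgradient = b - a^T x = 21.0
  y^{k+1} = 0.0 + 0.05*21.0 = 1.05
Step 2: y^k = 1.05, reduced costs: (-0.3, 6.95)
  x^k = (9.0, 0.0), subgradient = b - a^T x = -33.0
  y^{k+1} = 1.05 + 0.05*-33.0 = -0.6
Step 3: y^k = -0.6, reduced costs: (9.6, 8.6)
  x^k = (0.0, 0.0), subgradient = b - a^T x = 21.0
  y^{k+1} = -0.6 + 0.05*21.0 = 0.45
Step 4: y^k = 0.45, reduced costs: (3.3, 7.55)
  x^k = (0.0, 0.0), subgradient = b - a^T x = 21.0
  y^{k+1} = 0.45 + 0.05*21.0 = 1.5
Dual objective at y_4 = 1.5: reduced costs (-3.0, 6.5), box minimizer x = (9.0, 0.0)
g(y_4) = b*y + (c1 - a1*y)*x1 + (c2 - a2*y)*x2 = 21*1.5 + (-3.0)*9.0 + 6.5*0.0 = 31.5 - 27.0 + 0.0 = 4.5


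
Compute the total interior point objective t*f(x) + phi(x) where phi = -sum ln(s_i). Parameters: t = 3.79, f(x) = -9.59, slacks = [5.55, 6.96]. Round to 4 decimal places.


Step 1: Compute log-barrier.
ln values: [1.7138, 1.9402]
phi = -(1.7138 + 1.9402) = -3.654
Step 2: Compute augmented objective.
t*f(x) = 3.79*-9.59 = -36.3461
Total = -36.3461 - 3.654 = -40.0001


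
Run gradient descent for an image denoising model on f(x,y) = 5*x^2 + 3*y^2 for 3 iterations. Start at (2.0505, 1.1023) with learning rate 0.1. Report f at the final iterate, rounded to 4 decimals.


Gradient descent on f(x,y) = 5*x^2 + 3*y^2.
Starting point: (2.0505, 1.1023), alpha = 0.1
Step 1: grad_x = 2*5*2.0505 = 20.505, grad_y = 2*3*1.1023 = 6.6138
  x_1 = 2.0505 - 0.1*20.505 = 0.0
  y_1 = 1.1023 - 0.1*6.6138 = 0.4409
Step 2: grad_x = 2*5*0.0 = 0.0, grad_y = 2*3*0.4409 = 2.6455
  x_2 = 0.0 - 0.1*0.0 = 0.0
  y_2 = 0.4409 - 0.1*2.6455 = 0.1764
Step 3: grad_x = 2*5*0.0 = 0.0, grad_y = 2*3*0.1764 = 1.0582
  x_3 = 0.0 - 0.1*0.0 = 0.0
  y_3 = 0.1764 - 0.1*1.0582 = 0.0705
f(0.0, 0.0705) = 5*0.0^2 + 3*0.0705^2 = 0.0149


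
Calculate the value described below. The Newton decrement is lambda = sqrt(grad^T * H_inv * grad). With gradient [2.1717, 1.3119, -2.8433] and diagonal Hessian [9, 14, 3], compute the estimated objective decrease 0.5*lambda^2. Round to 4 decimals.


Step 1: H is diagonal, so H^(-1) * g = [0.2413, 0.0937, -0.9478].
Step 2: g^T H^(-1) g = sum_i g_i^2 / H_ii
  = (2.1717)^2/9 + (1.3119)^2/14 + (-2.8433)^2/3
  = 0.524 + 0.1229 + 2.6948 = 3.3418
Step 3: Objective decrease = 0.5 * g^T H^(-1) g = 1.6709


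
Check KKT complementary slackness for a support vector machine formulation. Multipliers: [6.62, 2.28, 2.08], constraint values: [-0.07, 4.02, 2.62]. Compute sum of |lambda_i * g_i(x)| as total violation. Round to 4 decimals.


KKT complementary slackness check:
lambda_1 * g_1 = 6.62 * -0.07 = -0.4634
lambda_2 * g_2 = 2.28 * 4.02 = 9.1656
lambda_3 * g_3 = 2.08 * 2.62 = 5.4496
Total violation = 0.4634 + 9.1656 + 5.4496 = 15.0786


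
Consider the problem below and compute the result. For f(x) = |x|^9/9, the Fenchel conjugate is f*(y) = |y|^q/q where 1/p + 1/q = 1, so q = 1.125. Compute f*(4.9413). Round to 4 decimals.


The conjugate exponent q satisfies 1/p + 1/q = 1.
p = 9, so q = 9/(9 - 1) = 1.125
|y|^q = 4.9413^1.125 = 6.0335
f*(4.9413) = 6.0335 / 1.125 = 5.3631


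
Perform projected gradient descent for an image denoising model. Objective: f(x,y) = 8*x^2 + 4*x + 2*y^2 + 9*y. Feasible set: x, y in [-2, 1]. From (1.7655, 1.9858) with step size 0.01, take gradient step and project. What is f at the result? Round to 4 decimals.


Step 1: Compute gradient at (1.7655, 1.9858).
grad_x = 2*8*1.7655 + 4 = 32.248
grad_y = 2*2*1.9858 + 9 = 16.9432
Step 2: Gradient step.
x_raw = 1.7655 - 0.01*32.248 = 1.443
y_raw = 1.9858 - 0.01*16.9432 = 1.8164
Step 3: Project onto [-2, 1].
x_proj = clip(1.443) = 1.0
y_proj = clip(1.8164) = 1.0
Step 4: Evaluate f.
f(1.0, 1.0) = 23.0


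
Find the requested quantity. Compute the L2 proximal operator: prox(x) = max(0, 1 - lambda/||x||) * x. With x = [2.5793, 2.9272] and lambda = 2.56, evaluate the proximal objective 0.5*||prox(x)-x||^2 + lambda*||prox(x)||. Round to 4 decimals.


Step 1: Compute ||x||.
||x|| = 3.9014
Step 2: Compute scaling factor.
scale = max(0, 1 - 2.56/3.9014) = 0.3438
Step 3: prox(x) = [0.8868, 1.0065]
||prox(x)|| = 1.3414
Step 4: Proximal objective.
0.5*||prox-x||^2 = 3.2768
lambda*||prox|| = 3.434
Total = 6.7109


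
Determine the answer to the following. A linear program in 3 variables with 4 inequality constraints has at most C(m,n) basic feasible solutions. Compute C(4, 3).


Each vertex corresponds to some choice of n active constraints out of m, so the number of vertices is at most C(m, n) = m! / (n!(m-n)!).
m = 4, n = 3
Numerator: 4 * 3 * 2
Denominator: 3! = 6
C(4, 3) = 4


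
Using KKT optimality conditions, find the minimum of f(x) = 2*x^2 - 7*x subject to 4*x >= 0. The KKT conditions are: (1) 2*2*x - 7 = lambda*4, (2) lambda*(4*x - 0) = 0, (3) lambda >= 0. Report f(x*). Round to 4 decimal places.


Step 1: Try lambda = 0 (constraint inactive).
Stationarity: 2*2*x - 7 = 0
x* = 7/(2*2) = 1.75
Check constraint: 4*1.75 = 7.0 >= 0 -- satisfied.
Step 2: Compute optimal value.
f(x*) = 2*1.75^2 - 7*1.75 = -6.125


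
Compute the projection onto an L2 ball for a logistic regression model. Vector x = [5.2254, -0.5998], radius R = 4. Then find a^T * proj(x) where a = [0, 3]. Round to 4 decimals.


Step 1: Compute ||x|| (intermediates to 6 decimals).
||x|| = sqrt(5.2254^2 + (-0.5998)^2) = 5.259712
Step 2: Project.
Since ||x|| > R, scale = R/||x|| = 4/5.259712 = 0.760498, proj(x) = scale * x
proj(x) = [3.973906, -0.456147]
Step 3: Dot product.
a^T * proj(x) = 0*3.973906 + 3*(-0.456147) = -1.3684


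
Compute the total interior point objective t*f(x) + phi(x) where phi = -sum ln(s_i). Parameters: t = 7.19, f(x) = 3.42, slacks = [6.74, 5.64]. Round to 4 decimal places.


Step 1: Compute log-barrier.
ln values: [1.9081, 1.7299]
phi = -(1.9081 + 1.7299) = -3.6379
Step 2: Compute augmented objective.
t*f(x) = 7.19*3.42 = 24.5898
Total = 24.5898 - 3.6379 = 20.9519


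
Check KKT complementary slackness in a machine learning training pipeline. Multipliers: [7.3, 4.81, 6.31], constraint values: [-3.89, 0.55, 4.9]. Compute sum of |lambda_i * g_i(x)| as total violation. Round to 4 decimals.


KKT complementary slackness check:
lambda_1 * g_1 = 7.3 * -3.89 = -28.397
lambda_2 * g_2 = 4.81 * 0.55 = 2.6455
lambda_3 * g_3 = 6.31 * 4.9 = 30.919
Total violation = 28.397 + 2.6455 + 30.919 = 61.9615


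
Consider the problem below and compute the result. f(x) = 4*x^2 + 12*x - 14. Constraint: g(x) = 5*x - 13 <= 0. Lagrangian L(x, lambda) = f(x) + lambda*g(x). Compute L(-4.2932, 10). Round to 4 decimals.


Step 1: Evaluate f(x).
f(-4.2932) = 4*(-4.2932)^2 + 12*(-4.2932) - 14 = 8.2079
Step 2: Evaluate g(x).
g(-4.2932) = 5*-4.2932 - 13 = -34.466
Step 3: Compute Lagrangian.
L = 8.2079 + 10*-34.466 = -336.4521


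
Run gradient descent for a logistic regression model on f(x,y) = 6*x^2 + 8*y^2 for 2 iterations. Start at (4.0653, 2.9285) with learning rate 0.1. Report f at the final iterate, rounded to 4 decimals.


Gradient descent on f(x,y) = 6*x^2 + 8*y^2.
Starting point: (4.0653, 2.9285), alpha = 0.1
Step 1: grad_x = 2*6*4.0653 = 48.7836, grad_y = 2*8*2.9285 = 46.856
  x_1 = 4.0653 - 0.1*48.7836 = -0.8131
  y_1 = 2.9285 - 0.1*46.856 = -1.7571
Step 2: grad_x = 2*6*-0.8131 = -9.7567, grad_y = 2*8*-1.7571 = -28.1136
  x_2 = -0.8131 - 0.1*-9.7567 = 0.1626
  y_2 = -1.7571 - 0.1*-28.1136 = 1.0543
f(0.1626, 1.0543) = 6*0.1626^2 + 8*1.0543^2 = 9.0504


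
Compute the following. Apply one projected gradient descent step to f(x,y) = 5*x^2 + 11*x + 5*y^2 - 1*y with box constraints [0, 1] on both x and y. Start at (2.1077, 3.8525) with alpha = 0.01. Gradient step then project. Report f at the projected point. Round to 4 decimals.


Step 1: Compute gradient at (2.1077, 3.8525).
grad_x = 2*5*2.1077 + 11 = 32.077
grad_y = 2*5*3.8525 - 1 = 37.525
Step 2: Gradient step.
x_raw = 2.1077 - 0.01*32.077 = 1.7869
y_raw = 3.8525 - 0.01*37.525 = 3.4773
Step 3: Project onto [0, 1].
x_proj = clip(1.7869) = 1.0
y_proj = clip(3.4773) = 1.0
Step 4: Evaluate f.
f(1.0, 1.0) = 20.0


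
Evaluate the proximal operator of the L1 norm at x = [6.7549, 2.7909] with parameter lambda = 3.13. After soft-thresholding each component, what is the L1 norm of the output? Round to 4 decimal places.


Soft-thresholding with lambda = 3.13:
prox(6.7549) = sign(6.7549)*max(|6.7549| - 3.13, 0) = 3.6249
prox(2.7909) = sign(2.7909)*max(|2.7909| - 3.13, 0) = 0.0
prox(x) = [3.6249, 0.0]
||prox(x)||_1 = 3.6249 + 0.0 = 3.6249


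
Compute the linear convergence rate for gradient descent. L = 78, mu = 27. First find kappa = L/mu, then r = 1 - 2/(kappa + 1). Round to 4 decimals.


Step 1: Compute the condition number.
kappa = L/mu = 78/27 = 2.8889
Step 2: Compute the convergence rate.
r = 1 - 2/(kappa + 1) = 1 - 2*mu/(L + mu) = (L - mu)/(L + mu) = 51/105 = 0.4857


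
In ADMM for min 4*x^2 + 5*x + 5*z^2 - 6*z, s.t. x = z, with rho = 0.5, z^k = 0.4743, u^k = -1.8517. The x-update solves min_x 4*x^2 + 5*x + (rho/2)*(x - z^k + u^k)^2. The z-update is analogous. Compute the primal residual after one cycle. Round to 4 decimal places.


ADMM iteration with rho = 0.5, z^k = 0.4743, u^k = -1.8517
Step 1: x-update.
Minimize 4*x^2 + 5*x + (0.5/2)*(x - 0.4743 - 1.8517)^2
FOC: (2*4 + 0.5)*x = -5 + 0.5*(0.4743 + 1.8517)
x^{k+1} = -0.4514
Step 2: z-update.
Minimize 5*z^2 - 6*z + (0.5/2)*(-0.4514 - z - 1.8517)^2
FOC: (2*5 + 0.5)*z = 6 + 0.5*(-0.4514 - 1.8517)
z^{k+1} = 0.4618
Step 3: u-update.
u^{k+1} = -1.8517 - 0.4514 - 0.4618 = -2.7649
Step 4: Primal residual = |-0.4514 - 0.4618| = 0.9132


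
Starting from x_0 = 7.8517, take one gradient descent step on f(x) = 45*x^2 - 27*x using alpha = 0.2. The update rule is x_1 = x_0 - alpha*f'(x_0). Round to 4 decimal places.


We compute the gradient at x_0 and apply the update.
f'(x) = 90*x - 27
f'(7.8517) = 90*7.8517 - 27 = 679.653
x_1 = 7.8517 - 0.2*679.653 = -128.0789


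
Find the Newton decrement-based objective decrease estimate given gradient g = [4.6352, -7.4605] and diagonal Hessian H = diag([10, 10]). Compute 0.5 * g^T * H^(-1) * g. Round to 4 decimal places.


Step 1: H is diagonal, so H^(-1) * g = [0.4635, -0.7461].
Step 2: g^T H^(-1) g = sum_i g_i^2 / H_ii
  = (4.6352)^2/10 + (-7.4605)^2/10
  = 2.1485 + 5.5659 = 7.7144
Step 3: Objective decrease = 0.5 * g^T H^(-1) g = 3.8572


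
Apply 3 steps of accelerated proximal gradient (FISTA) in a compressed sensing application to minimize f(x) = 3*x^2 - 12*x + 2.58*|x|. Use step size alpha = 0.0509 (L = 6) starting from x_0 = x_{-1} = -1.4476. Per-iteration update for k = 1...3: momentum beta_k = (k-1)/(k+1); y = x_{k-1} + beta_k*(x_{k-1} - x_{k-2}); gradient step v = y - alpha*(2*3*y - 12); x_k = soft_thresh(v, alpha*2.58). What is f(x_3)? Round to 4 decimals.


FISTA on f(x) = 3*x^2 - 12*x + 2.58*|x|
L = 6, alpha = 0.0509
Iteration 1: beta = 0.0, y = -1.4476 + 0.0*(-1.4476 + 1.4476) = -1.4476
  grad(y) = -20.6856, v = y - alpha*grad = -0.3947
  prox(v) = soft_thresh(-0.3947, 0.1313) = -0.2634
Iteration 2: beta = 0.3333, y = -0.2634 + 0.3333*(-0.2634 + 1.4476) = 0.1314
  grad(y) = -11.2118, v = y - alpha*grad = 0.702
  prox(v) = soft_thresh(0.702, 0.1313) = 0.5707
Iteration 3: beta = 0.5, y = 0.5707 + 0.5*(0.5707 + 0.2634) = 0.9878
  grad(y) = -6.0734, v = y - alpha*grad = 1.2969
  prox(v) = soft_thresh(1.2969, 0.1313) = 1.1656
f(x_3) = 3*1.1656^2 - 12*1.1656 + 2.58*|1.1656| = -6.904


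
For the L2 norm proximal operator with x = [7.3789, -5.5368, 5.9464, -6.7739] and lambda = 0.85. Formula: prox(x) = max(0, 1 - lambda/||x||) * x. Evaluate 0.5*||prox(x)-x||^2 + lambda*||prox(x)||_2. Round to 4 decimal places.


Step 1: Compute ||x||.
||x|| = 12.8977
Step 2: Compute scaling factor.
scale = max(0, 1 - 0.85/12.8977) = 0.9341
Step 3: prox(x) = [6.8926, -5.1719, 5.5545, -6.3275]
||prox(x)|| = 12.0477
Step 4: Proximal objective.
0.5*||prox-x||^2 = 0.3613
lambda*||prox|| = 10.2405
Total = 10.6018


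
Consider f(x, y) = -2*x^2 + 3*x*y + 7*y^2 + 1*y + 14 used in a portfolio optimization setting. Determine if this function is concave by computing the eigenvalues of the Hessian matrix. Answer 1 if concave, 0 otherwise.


The Hessian of f(x,y) = -2*x^2 + 3*x*y + 7*y^2 + 1*y + 14 is:
H = [[-4, 3], [3, 14]]
Trace = -4 + 14 = 10
Determinant = -4*14 - (3)^2 = -65
Discriminant = (10)^2 - 4*-65 = 360.0
Eigenvalues: lambda_1 = -4.4868, lambda_2 = 14.4868
The function is not concave.

0
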